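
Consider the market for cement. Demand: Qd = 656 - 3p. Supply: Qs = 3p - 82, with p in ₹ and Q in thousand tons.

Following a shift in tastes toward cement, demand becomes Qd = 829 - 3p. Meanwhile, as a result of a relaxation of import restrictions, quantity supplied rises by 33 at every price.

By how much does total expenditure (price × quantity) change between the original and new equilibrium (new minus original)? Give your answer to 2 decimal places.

+21769.00

Solve the original market: 656 - 3p = 3p - 82, hence p = 123 and Q = 287.
With the change applied: demand Qd = 829 - 3p, supply Qs = 3p - 49.
Clearing the new market: 829 - 3p = 3p - 49, so p = 439/3 ≈ 146.3333 and Q = 390.
Expenditure moves from 123×287 = 35301 to 146.3333×390 = 57070; change = +21769.00.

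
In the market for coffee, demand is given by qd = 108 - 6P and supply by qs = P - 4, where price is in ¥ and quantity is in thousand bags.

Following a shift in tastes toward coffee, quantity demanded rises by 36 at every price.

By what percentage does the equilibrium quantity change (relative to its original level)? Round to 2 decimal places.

Initially, 108 - 6P = P - 4, so 112 = 7P and P = 16, q = 12.
After the shift, demand is qd = 144 - 6P and supply is qs = P - 4.
Clearing the new market: 144 - 6P = P - 4, so P = 148/7 ≈ 21.1429 and q = 120/7 ≈ 17.1429.
%Δq = (17.1429 − 12) / 12 × 100 = +42.86%.

+42.86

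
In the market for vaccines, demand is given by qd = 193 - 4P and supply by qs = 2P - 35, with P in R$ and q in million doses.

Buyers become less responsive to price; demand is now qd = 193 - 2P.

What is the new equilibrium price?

57

Before the shock: 193 - 4P = 2P - 35 ⇒ 228 = 6P ⇒ P = 38, q = 41.
The new curves are qd = 193 - 2P (demand) and qs = 2P - 35 (supply).
Clearing the new market: 193 - 2P = 2P - 35, so P = 57 and q = 79.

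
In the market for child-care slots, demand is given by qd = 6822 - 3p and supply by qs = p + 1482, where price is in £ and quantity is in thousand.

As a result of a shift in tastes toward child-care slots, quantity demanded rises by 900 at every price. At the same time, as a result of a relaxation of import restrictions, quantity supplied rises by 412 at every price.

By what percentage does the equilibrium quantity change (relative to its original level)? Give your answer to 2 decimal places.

+18.96

Solve the original market: 6822 - 3p = p + 1482, hence p = 1335 and q = 2817.
After the shift, demand is qd = 7722 - 3p and supply is qs = p + 1894.
Equate the new curves: 7722 - 3p = p + 1894, giving 5828 = 4p, p = 1457, q = 3351.
%Δq = (3351 − 2817) / 2817 × 100 = +18.96%.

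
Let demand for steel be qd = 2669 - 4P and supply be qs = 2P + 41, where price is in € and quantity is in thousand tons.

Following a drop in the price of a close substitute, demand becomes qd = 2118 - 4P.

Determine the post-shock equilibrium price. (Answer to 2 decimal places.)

Before the shock: 2669 - 4P = 2P + 41 ⇒ 2628 = 6P ⇒ P = 438, q = 917.
The shock moves the curves to qd = 2118 - 4P and qs = 2P + 41.
Clearing the new market: 2118 - 4P = 2P + 41, so P = 2077/6 ≈ 346.1667 and q = 2200/3 ≈ 733.3333.

346.17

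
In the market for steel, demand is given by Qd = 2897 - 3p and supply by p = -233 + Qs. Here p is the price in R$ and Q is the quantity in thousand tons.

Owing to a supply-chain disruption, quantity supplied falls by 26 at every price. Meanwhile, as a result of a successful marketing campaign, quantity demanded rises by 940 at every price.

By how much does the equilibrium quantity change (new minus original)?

+215.5

Before the shock: 2897 - 3p = p + 233 ⇒ 2664 = 4p ⇒ p = 666, Q = 899.
The shock moves the curves to Qd = 3837 - 3p and Qs = p + 207.
Equate the new curves: 3837 - 3p = p + 207, giving 3630 = 4p, p = 907.5, Q = 1114.5.
ΔQ = 1114.5 − 899 = +215.5.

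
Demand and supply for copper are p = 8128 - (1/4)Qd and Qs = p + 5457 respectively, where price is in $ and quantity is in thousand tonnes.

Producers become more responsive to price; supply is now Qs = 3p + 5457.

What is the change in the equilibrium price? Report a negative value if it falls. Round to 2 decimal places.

Original equilibrium: 32512 - 4p = p + 5457 gives 27055 = 5p, so p = 5411 and Q = 10868.
The shock moves the curves to Qd = 32512 - 4p and Qs = 3p + 5457.
Clearing the new market: 32512 - 4p = 3p + 5457, so p = 3865 and Q = 17052.
Δp = 3865 − 5411 = -1546.00.

-1546.00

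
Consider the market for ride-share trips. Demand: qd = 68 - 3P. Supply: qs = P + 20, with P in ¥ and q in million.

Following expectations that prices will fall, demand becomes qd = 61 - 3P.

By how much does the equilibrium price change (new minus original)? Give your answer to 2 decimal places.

-1.75

Solve the original market: 68 - 3P = P + 20, hence P = 12 and q = 32.
With the change applied: demand qd = 61 - 3P, supply qs = P + 20.
Clearing the new market: 61 - 3P = P + 20, so P = 10.25 and q = 30.25.
ΔP = 10.25 − 12 = -1.75.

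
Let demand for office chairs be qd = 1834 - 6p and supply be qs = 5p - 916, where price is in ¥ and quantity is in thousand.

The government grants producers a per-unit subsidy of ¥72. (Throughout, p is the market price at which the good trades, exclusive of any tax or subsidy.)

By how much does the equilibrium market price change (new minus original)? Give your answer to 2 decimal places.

Solve the original market: 1834 - 6p = 5p - 916, hence p = 250 and q = 334.
Since sellers receive the price plus the subsidy, the effective supply curve becomes qs = 5p - 556.
Clearing the new market: 1834 - 6p = 5p - 556, so p = 2390/11 ≈ 217.2727 and q = 5834/11 ≈ 530.3636.
Δp = 217.2727 − 250 = -32.73.

-32.73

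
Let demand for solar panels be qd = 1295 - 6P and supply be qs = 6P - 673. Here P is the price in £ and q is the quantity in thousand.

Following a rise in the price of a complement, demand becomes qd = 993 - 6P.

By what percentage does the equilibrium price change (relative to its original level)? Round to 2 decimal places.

Original equilibrium: 1295 - 6P = 6P - 673 gives 1968 = 12P, so P = 164 and q = 311.
The new curves are qd = 993 - 6P (demand) and qs = 6P - 673 (supply).
New equilibrium: 993 - 6P = 6P - 673 ⇒ 1666 = 12P ⇒ P = 833/6 ≈ 138.8333, q = 160.
%ΔP = (138.8333 − 164) / 164 × 100 = -15.35%.

-15.35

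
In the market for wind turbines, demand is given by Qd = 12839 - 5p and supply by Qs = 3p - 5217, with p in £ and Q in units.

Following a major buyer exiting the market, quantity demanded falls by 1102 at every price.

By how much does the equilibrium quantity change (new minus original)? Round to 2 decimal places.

Solve the original market: 12839 - 5p = 3p - 5217, hence p = 2257 and Q = 1554.
After the shift, demand is Qd = 11737 - 5p and supply is Qs = 3p - 5217.
Setting them equal: 11737 - 5p = 3p - 5217 → 16954 = 8p, so p = 2119.25 and Q = 1140.75.
ΔQ = 1140.75 − 1554 = -413.25.

-413.25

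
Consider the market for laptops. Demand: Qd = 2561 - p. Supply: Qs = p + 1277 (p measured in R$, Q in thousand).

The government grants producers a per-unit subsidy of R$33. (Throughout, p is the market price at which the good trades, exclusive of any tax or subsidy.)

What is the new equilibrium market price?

Before the shock: 2561 - p = p + 1277 ⇒ 1284 = 2p ⇒ p = 642, Q = 1919.
Since sellers receive the price plus the subsidy, the effective supply curve becomes Qs = p + 1310.
Equate the new curves: 2561 - p = p + 1310, giving 1251 = 2p, p = 625.5, Q = 1935.5.

625.5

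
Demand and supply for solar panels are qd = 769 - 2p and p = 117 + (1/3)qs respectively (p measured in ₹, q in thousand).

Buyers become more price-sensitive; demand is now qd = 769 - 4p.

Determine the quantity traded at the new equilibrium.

Initially, 769 - 2p = 3p - 351, so 1120 = 5p and p = 224, q = 321.
The new curves are qd = 769 - 4p (demand) and qs = 3p - 351 (supply).
Clearing the new market: 769 - 4p = 3p - 351, so p = 160 and q = 129.

129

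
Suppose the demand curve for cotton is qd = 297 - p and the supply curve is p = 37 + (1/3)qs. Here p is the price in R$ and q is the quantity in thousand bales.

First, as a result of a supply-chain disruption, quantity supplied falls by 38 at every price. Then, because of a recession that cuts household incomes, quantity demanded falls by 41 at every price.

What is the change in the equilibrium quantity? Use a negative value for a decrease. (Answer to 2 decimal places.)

-40.25

Initially, 297 - p = 3p - 111, so 408 = 4p and p = 102, q = 195.
The shock moves the curves to qd = 256 - p and qs = 3p - 149.
Clearing the new market: 256 - p = 3p - 149, so p = 101.25 and q = 154.75.
Δq = 154.75 − 195 = -40.25.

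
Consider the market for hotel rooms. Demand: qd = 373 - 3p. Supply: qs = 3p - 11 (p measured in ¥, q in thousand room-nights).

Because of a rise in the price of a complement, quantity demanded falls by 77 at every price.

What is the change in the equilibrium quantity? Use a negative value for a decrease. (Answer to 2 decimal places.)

Original equilibrium: 373 - 3p = 3p - 11 gives 384 = 6p, so p = 64 and q = 181.
With the change applied: demand qd = 296 - 3p, supply qs = 3p - 11.
Setting them equal: 296 - 3p = 3p - 11 → 307 = 6p, so p = 307/6 ≈ 51.1667 and q = 142.5.
Δq = 142.5 − 181 = -38.50.

-38.50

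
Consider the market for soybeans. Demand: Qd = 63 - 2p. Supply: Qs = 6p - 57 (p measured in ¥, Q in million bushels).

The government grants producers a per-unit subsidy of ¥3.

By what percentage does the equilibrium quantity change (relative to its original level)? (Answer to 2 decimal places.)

+13.64

Original equilibrium: 63 - 2p = 6p - 57 gives 120 = 8p, so p = 15 and Q = 33.
Since sellers receive the price plus the subsidy, the effective supply curve becomes Qs = 6p - 39.
New equilibrium: 63 - 2p = 6p - 39 ⇒ 102 = 8p ⇒ p = 12.75, Q = 37.5.
%ΔQ = (37.5 − 33) / 33 × 100 = +13.64%.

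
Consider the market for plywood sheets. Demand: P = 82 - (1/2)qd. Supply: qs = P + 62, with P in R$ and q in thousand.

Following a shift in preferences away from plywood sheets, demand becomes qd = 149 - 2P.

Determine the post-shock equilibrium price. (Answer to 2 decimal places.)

Before the shock: 164 - 2P = P + 62 ⇒ 102 = 3P ⇒ P = 34, q = 96.
After the shift, demand is qd = 149 - 2P and supply is qs = P + 62.
New equilibrium: 149 - 2P = P + 62 ⇒ 87 = 3P ⇒ P = 29, q = 91.

29.00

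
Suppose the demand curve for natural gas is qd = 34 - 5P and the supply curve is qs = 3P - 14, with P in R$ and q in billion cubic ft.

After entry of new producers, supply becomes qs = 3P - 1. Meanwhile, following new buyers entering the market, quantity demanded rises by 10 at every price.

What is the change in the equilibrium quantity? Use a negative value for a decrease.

+11.875

Initially, 34 - 5P = 3P - 14, so 48 = 8P and P = 6, q = 4.
After the shift, demand is qd = 44 - 5P and supply is qs = 3P - 1.
Equate the new curves: 44 - 5P = 3P - 1, giving 45 = 8P, P = 5.625, q = 15.875.
Δq = 15.875 − 4 = +11.875.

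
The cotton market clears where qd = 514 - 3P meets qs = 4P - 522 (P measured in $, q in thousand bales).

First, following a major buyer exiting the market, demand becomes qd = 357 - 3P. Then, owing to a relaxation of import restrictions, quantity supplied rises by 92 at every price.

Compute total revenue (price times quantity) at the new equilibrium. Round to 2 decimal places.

2216.45

Before the shock: 514 - 3P = 4P - 522 ⇒ 1036 = 7P ⇒ P = 148, q = 70.
After the shift, demand is qd = 357 - 3P and supply is qs = 4P - 430.
Setting them equal: 357 - 3P = 4P - 430 → 787 = 7P, so P = 787/7 ≈ 112.4286 and q = 138/7 ≈ 19.7143.
New expenditure = 112.4286 × 19.7143 = 2216.45.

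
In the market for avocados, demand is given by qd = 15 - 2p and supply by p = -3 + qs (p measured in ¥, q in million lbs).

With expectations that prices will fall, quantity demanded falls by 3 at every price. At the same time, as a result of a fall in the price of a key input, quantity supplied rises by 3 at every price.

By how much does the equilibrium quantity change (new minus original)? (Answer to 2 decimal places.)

Original equilibrium: 15 - 2p = p + 3 gives 12 = 3p, so p = 4 and q = 7.
After the shift, demand is qd = 12 - 2p and supply is qs = p + 6.
Clearing the new market: 12 - 2p = p + 6, so p = 2 and q = 8.
Δq = 8 − 7 = +1.00.

+1.00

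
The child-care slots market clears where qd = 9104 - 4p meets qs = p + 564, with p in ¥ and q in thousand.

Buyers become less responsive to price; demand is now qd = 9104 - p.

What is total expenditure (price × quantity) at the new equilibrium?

Initially, 9104 - 4p = p + 564, so 8540 = 5p and p = 1708, q = 2272.
With the change applied: demand qd = 9104 - p, supply qs = p + 564.
New equilibrium: 9104 - p = p + 564 ⇒ 8540 = 2p ⇒ p = 4270, q = 4834.
New expenditure = 4270 × 4834 = 20641180.

20641180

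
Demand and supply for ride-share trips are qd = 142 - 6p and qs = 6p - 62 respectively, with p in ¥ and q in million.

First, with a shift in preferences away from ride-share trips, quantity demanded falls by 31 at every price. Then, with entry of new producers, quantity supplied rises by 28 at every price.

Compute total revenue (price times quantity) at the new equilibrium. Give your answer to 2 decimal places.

465.21

Original equilibrium: 142 - 6p = 6p - 62 gives 204 = 12p, so p = 17 and q = 40.
The shock moves the curves to qd = 111 - 6p and qs = 6p - 34.
Equate the new curves: 111 - 6p = 6p - 34, giving 145 = 12p, p = 145/12 ≈ 12.0833, q = 38.5.
New expenditure = 12.0833 × 38.5 = 465.21.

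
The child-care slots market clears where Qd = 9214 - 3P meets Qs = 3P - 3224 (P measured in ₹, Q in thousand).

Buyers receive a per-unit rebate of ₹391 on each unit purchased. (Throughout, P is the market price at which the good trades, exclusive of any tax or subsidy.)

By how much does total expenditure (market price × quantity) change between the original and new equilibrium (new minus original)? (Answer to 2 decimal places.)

+1915997.75

Initially, 9214 - 3P = 3P - 3224, so 12438 = 6P and P = 2073, Q = 2995.
Since buyers' out-of-pocket price is the market price minus the rebate, the effective demand curve becomes Qd = 10387 - 3P.
Equate the new curves: 10387 - 3P = 3P - 3224, giving 13611 = 6P, P = 2268.5, Q = 3581.5.
Expenditure moves from 2073×2995 = 6208635 to 2268.5×3581.5 = 8124632.75; change = +1915997.75.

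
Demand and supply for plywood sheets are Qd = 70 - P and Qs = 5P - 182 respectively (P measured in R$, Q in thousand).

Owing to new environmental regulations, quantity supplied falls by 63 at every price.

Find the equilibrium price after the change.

52.5

Solve the original market: 70 - P = 5P - 182, hence P = 42 and Q = 28.
After the shift, demand is Qd = 70 - P and supply is Qs = 5P - 245.
Setting them equal: 70 - P = 5P - 245 → 315 = 6P, so P = 52.5 and Q = 17.5.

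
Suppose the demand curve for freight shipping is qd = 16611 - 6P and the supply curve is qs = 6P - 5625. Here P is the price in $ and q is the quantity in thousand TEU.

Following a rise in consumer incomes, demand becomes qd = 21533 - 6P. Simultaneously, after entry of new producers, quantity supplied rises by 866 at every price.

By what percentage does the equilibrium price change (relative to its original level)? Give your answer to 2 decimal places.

Initially, 16611 - 6P = 6P - 5625, so 22236 = 12P and P = 1853, q = 5493.
With the change applied: demand qd = 21533 - 6P, supply qs = 6P - 4759.
New equilibrium: 21533 - 6P = 6P - 4759 ⇒ 26292 = 12P ⇒ P = 2191, q = 8387.
%ΔP = (2191 − 1853) / 1853 × 100 = +18.24%.

+18.24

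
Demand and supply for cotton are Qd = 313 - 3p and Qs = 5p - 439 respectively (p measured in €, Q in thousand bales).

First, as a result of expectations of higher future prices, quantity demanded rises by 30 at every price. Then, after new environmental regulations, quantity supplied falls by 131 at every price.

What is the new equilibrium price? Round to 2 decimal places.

114.13

Solve the original market: 313 - 3p = 5p - 439, hence p = 94 and Q = 31.
After the shift, demand is Qd = 343 - 3p and supply is Qs = 5p - 570.
New equilibrium: 343 - 3p = 5p - 570 ⇒ 913 = 8p ⇒ p = 114.125, Q = 0.625.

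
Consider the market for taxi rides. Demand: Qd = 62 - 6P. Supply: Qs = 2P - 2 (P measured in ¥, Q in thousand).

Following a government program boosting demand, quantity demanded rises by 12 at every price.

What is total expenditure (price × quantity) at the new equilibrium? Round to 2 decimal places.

Solve the original market: 62 - 6P = 2P - 2, hence P = 8 and Q = 14.
The shock moves the curves to Qd = 74 - 6P and Qs = 2P - 2.
Clearing the new market: 74 - 6P = 2P - 2, so P = 9.5 and Q = 17.
New expenditure = 9.5 × 17 = 161.50.

161.50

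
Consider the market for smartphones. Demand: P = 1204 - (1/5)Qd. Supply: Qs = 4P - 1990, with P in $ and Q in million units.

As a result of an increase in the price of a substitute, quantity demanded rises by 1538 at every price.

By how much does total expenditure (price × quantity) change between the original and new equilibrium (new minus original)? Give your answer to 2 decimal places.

+993472.05

Solve the original market: 6020 - 5P = 4P - 1990, hence P = 890 and Q = 1570.
The shock moves the curves to Qd = 7558 - 5P and Qs = 4P - 1990.
Equate the new curves: 7558 - 5P = 4P - 1990, giving 9548 = 9P, P = 9548/9 ≈ 1060.8889, Q = 20282/9 ≈ 2253.5556.
Expenditure moves from 890×1570 = 1397300 to 1060.8889×2253.5556 = 2390772.0494; change = +993472.05.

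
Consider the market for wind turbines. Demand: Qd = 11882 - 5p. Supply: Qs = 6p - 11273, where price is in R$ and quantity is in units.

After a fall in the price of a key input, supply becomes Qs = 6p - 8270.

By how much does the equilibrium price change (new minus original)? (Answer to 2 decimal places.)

Before the shock: 11882 - 5p = 6p - 11273 ⇒ 23155 = 11p ⇒ p = 2105, Q = 1357.
After the shift, demand is Qd = 11882 - 5p and supply is Qs = 6p - 8270.
Setting them equal: 11882 - 5p = 6p - 8270 → 20152 = 11p, so p = 1832 and Q = 2722.
Δp = 1832 − 2105 = -273.00.

-273.00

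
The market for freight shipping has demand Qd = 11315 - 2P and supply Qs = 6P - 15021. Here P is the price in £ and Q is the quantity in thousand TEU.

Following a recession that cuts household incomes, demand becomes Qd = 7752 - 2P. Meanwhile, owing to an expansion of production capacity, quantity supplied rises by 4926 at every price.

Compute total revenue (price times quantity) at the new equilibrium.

Before the shock: 11315 - 2P = 6P - 15021 ⇒ 26336 = 8P ⇒ P = 3292, Q = 4731.
The new curves are Qd = 7752 - 2P (demand) and Qs = 6P - 10095 (supply).
New equilibrium: 7752 - 2P = 6P - 10095 ⇒ 17847 = 8P ⇒ P = 2230.875, Q = 3290.25.
New expenditure = 2230.875 × 3290.25 = 7340136.46875.

7340136.46875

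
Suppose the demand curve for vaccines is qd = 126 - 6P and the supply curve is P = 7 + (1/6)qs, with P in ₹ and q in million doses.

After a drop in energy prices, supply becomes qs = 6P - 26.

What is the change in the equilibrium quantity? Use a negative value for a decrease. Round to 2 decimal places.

+8.00

Solve the original market: 126 - 6P = 6P - 42, hence P = 14 and q = 42.
The shock moves the curves to qd = 126 - 6P and qs = 6P - 26.
New equilibrium: 126 - 6P = 6P - 26 ⇒ 152 = 12P ⇒ P = 38/3 ≈ 12.6667, q = 50.
Δq = 50 − 42 = +8.00.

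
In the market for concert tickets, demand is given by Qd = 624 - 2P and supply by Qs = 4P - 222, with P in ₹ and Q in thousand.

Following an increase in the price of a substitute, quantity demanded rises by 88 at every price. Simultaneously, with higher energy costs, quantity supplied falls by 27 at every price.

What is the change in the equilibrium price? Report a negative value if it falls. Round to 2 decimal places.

+19.17

Solve the original market: 624 - 2P = 4P - 222, hence P = 141 and Q = 342.
After the shift, demand is Qd = 712 - 2P and supply is Qs = 4P - 249.
Equate the new curves: 712 - 2P = 4P - 249, giving 961 = 6P, P = 961/6 ≈ 160.1667, Q = 1175/3 ≈ 391.6667.
ΔP = 160.1667 − 141 = +19.17.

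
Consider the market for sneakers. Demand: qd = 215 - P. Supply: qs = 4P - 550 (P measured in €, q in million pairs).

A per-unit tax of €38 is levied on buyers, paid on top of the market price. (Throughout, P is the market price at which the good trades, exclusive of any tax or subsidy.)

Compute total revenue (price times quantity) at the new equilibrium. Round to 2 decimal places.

4594.64

Original equilibrium: 215 - P = 4P - 550 gives 765 = 5P, so P = 153 and q = 62.
Since buyers pay the price plus the tax, the effective demand curve becomes qd = 177 - P.
Equate the new curves: 177 - P = 4P - 550, giving 727 = 5P, P = 145.4, q = 31.6.
New expenditure = 145.4 × 31.6 = 4594.64.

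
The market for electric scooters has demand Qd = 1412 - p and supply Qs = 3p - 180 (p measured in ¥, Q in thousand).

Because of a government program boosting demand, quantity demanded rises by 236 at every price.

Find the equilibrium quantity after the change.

Original equilibrium: 1412 - p = 3p - 180 gives 1592 = 4p, so p = 398 and Q = 1014.
The shock moves the curves to Qd = 1648 - p and Qs = 3p - 180.
New equilibrium: 1648 - p = 3p - 180 ⇒ 1828 = 4p ⇒ p = 457, Q = 1191.

1191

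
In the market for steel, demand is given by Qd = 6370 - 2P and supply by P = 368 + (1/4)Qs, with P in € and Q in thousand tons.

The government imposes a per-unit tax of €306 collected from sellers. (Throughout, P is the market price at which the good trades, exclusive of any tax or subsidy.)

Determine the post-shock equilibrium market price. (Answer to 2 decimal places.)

Solve the original market: 6370 - 2P = 4P - 1472, hence P = 1307 and Q = 3756.
Since sellers keep the price net of the tax, the effective supply curve becomes Qs = 4P - 2696.
Equate the new curves: 6370 - 2P = 4P - 2696, giving 9066 = 6P, P = 1511, Q = 3348.

1511.00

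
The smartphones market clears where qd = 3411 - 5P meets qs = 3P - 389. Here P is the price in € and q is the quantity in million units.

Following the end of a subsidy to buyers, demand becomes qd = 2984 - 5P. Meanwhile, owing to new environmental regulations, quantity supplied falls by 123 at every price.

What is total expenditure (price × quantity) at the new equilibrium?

Before the shock: 3411 - 5P = 3P - 389 ⇒ 3800 = 8P ⇒ P = 475, q = 1036.
The new curves are qd = 2984 - 5P (demand) and qs = 3P - 512 (supply).
Equate the new curves: 2984 - 5P = 3P - 512, giving 3496 = 8P, P = 437, q = 799.
New expenditure = 437 × 799 = 349163.

349163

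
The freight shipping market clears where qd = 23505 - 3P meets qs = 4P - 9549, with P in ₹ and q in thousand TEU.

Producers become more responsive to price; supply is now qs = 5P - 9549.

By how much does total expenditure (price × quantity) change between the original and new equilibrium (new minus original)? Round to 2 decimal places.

+1803951.56

Initially, 23505 - 3P = 4P - 9549, so 33054 = 7P and P = 4722, q = 9339.
The shock moves the curves to qd = 23505 - 3P and qs = 5P - 9549.
New equilibrium: 23505 - 3P = 5P - 9549 ⇒ 33054 = 8P ⇒ P = 4131.75, q = 11109.75.
Expenditure moves from 4722×9339 = 44098758 to 4131.75×11109.75 = 45902709.5625; change = +1803951.56.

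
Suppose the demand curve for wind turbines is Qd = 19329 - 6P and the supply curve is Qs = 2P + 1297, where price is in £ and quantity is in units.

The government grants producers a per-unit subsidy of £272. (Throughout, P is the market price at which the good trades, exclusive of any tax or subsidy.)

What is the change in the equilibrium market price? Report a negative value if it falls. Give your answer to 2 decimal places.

-68.00

Original equilibrium: 19329 - 6P = 2P + 1297 gives 18032 = 8P, so P = 2254 and Q = 5805.
Since sellers receive the price plus the subsidy, the effective supply curve becomes Qs = 2P + 1841.
Equate the new curves: 19329 - 6P = 2P + 1841, giving 17488 = 8P, P = 2186, Q = 6213.
ΔP = 2186 − 2254 = -68.00.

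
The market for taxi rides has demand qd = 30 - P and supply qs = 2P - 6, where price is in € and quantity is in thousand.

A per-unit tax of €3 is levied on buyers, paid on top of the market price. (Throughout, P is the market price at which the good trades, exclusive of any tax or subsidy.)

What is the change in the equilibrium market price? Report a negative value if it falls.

-1

Original equilibrium: 30 - P = 2P - 6 gives 36 = 3P, so P = 12 and q = 18.
Since buyers pay the price plus the tax, the effective demand curve becomes qd = 27 - P.
New equilibrium: 27 - P = 2P - 6 ⇒ 33 = 3P ⇒ P = 11, q = 16.
ΔP = 11 − 12 = -1.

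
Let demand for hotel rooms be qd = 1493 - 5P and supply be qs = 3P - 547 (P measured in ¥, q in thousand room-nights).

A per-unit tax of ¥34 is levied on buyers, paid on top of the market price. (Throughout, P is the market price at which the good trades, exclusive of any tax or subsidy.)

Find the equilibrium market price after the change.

Original equilibrium: 1493 - 5P = 3P - 547 gives 2040 = 8P, so P = 255 and q = 218.
Since buyers pay the price plus the tax, the effective demand curve becomes qd = 1323 - 5P.
Clearing the new market: 1323 - 5P = 3P - 547, so P = 233.75 and q = 154.25.

233.75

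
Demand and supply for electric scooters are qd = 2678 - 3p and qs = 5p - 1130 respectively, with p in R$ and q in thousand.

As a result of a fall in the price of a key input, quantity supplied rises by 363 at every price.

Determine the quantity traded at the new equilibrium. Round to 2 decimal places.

Initially, 2678 - 3p = 5p - 1130, so 3808 = 8p and p = 476, q = 1250.
The shock moves the curves to qd = 2678 - 3p and qs = 5p - 767.
Clearing the new market: 2678 - 3p = 5p - 767, so p = 430.625 and q = 1386.125.

1386.13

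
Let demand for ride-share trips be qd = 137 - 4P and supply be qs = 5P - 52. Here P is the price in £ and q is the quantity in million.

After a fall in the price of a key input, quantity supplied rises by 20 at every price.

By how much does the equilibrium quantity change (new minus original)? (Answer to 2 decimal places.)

Original equilibrium: 137 - 4P = 5P - 52 gives 189 = 9P, so P = 21 and q = 53.
With the change applied: demand qd = 137 - 4P, supply qs = 5P - 32.
New equilibrium: 137 - 4P = 5P - 32 ⇒ 169 = 9P ⇒ P = 169/9 ≈ 18.7778, q = 557/9 ≈ 61.8889.
Δq = 61.8889 − 53 = +8.89.

+8.89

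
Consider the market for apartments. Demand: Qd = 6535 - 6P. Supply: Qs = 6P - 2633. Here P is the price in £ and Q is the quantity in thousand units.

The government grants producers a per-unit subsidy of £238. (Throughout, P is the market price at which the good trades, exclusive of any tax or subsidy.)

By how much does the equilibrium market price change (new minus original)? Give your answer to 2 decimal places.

Before the shock: 6535 - 6P = 6P - 2633 ⇒ 9168 = 12P ⇒ P = 764, Q = 1951.
Since sellers receive the price plus the subsidy, the effective supply curve becomes Qs = 6P - 1205.
Setting them equal: 6535 - 6P = 6P - 1205 → 7740 = 12P, so P = 645 and Q = 2665.
ΔP = 645 − 764 = -119.00.

-119.00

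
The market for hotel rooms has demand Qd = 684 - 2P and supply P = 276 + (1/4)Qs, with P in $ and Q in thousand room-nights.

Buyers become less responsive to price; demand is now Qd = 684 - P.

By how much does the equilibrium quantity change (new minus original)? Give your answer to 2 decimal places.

Initially, 684 - 2P = 4P - 1104, so 1788 = 6P and P = 298, Q = 88.
With the change applied: demand Qd = 684 - P, supply Qs = 4P - 1104.
Clearing the new market: 684 - P = 4P - 1104, so P = 357.6 and Q = 326.4.
ΔQ = 326.4 − 88 = +238.40.

+238.40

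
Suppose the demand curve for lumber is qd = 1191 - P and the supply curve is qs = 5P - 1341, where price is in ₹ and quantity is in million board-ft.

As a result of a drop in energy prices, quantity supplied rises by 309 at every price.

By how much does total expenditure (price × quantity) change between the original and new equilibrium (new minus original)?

Original equilibrium: 1191 - P = 5P - 1341 gives 2532 = 6P, so P = 422 and q = 769.
The shock moves the curves to qd = 1191 - P and qs = 5P - 1032.
Setting them equal: 1191 - P = 5P - 1032 → 2223 = 6P, so P = 370.5 and q = 820.5.
Expenditure moves from 422×769 = 324518 to 370.5×820.5 = 303995.25; change = -20522.75.

-20522.75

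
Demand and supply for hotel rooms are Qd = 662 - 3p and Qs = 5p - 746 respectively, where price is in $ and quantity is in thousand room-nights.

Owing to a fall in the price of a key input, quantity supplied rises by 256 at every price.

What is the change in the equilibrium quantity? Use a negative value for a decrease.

+96

Initially, 662 - 3p = 5p - 746, so 1408 = 8p and p = 176, Q = 134.
The shock moves the curves to Qd = 662 - 3p and Qs = 5p - 490.
Clearing the new market: 662 - 3p = 5p - 490, so p = 144 and Q = 230.
ΔQ = 230 − 134 = +96.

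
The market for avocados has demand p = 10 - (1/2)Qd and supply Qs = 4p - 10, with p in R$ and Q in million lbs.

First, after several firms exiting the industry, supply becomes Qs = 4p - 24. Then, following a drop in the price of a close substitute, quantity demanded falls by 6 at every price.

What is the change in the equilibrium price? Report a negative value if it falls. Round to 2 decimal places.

+1.33

Initially, 20 - 2p = 4p - 10, so 30 = 6p and p = 5, Q = 10.
The new curves are Qd = 14 - 2p (demand) and Qs = 4p - 24 (supply).
Equate the new curves: 14 - 2p = 4p - 24, giving 38 = 6p, p = 19/3 ≈ 6.3333, Q = 4/3 ≈ 1.3333.
Δp = 6.3333 − 5 = +1.33.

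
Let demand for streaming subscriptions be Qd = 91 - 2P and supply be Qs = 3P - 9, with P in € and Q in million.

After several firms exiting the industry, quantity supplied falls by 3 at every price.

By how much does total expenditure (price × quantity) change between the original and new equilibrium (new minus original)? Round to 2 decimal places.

+5.88

Original equilibrium: 91 - 2P = 3P - 9 gives 100 = 5P, so P = 20 and Q = 51.
With the change applied: demand Qd = 91 - 2P, supply Qs = 3P - 12.
Equate the new curves: 91 - 2P = 3P - 12, giving 103 = 5P, P = 20.6, Q = 49.8.
Expenditure moves from 20×51 = 1020 to 20.6×49.8 = 1025.88; change = +5.88.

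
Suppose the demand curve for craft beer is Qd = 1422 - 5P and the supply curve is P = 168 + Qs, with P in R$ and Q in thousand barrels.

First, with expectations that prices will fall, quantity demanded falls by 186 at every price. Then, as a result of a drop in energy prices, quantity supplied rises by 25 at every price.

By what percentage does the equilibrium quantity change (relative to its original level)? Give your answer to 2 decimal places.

Original equilibrium: 1422 - 5P = P - 168 gives 1590 = 6P, so P = 265 and Q = 97.
With the change applied: demand Qd = 1236 - 5P, supply Qs = P - 143.
Setting them equal: 1236 - 5P = P - 143 → 1379 = 6P, so P = 1379/6 ≈ 229.8333 and Q = 521/6 ≈ 86.8333.
%ΔQ = (86.8333 − 97) / 97 × 100 = -10.48%.

-10.48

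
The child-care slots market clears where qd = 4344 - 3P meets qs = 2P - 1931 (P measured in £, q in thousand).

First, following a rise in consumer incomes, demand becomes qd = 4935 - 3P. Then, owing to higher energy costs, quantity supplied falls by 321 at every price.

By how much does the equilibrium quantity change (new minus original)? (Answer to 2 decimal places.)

Original equilibrium: 4344 - 3P = 2P - 1931 gives 6275 = 5P, so P = 1255 and q = 579.
The shock moves the curves to qd = 4935 - 3P and qs = 2P - 2252.
Clearing the new market: 4935 - 3P = 2P - 2252, so P = 1437.4 and q = 622.8.
Δq = 622.8 − 579 = +43.80.

+43.80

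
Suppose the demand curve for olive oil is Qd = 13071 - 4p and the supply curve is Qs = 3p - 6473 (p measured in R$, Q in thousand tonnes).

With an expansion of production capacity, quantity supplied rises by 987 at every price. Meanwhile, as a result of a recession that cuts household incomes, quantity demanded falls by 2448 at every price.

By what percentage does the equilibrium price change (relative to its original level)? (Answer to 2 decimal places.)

Before the shock: 13071 - 4p = 3p - 6473 ⇒ 19544 = 7p ⇒ p = 2792, Q = 1903.
The new curves are Qd = 10623 - 4p (demand) and Qs = 3p - 5486 (supply).
Equate the new curves: 10623 - 4p = 3p - 5486, giving 16109 = 7p, p = 16109/7 ≈ 2301.2857, Q = 9925/7 ≈ 1417.8571.
%Δp = (2301.2857 − 2792) / 2792 × 100 = -17.58%.

-17.58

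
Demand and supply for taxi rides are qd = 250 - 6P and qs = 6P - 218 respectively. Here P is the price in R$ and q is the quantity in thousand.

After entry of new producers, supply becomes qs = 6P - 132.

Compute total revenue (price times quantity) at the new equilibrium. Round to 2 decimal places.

Solve the original market: 250 - 6P = 6P - 218, hence P = 39 and q = 16.
With the change applied: demand qd = 250 - 6P, supply qs = 6P - 132.
Clearing the new market: 250 - 6P = 6P - 132, so P = 191/6 ≈ 31.8333 and q = 59.
New expenditure = 31.8333 × 59 = 1878.17.

1878.17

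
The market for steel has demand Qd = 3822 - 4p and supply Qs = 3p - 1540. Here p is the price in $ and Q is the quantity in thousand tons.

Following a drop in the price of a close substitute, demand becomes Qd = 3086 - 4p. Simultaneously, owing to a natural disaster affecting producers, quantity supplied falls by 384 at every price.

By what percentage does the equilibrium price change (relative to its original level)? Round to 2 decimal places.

-6.56

Original equilibrium: 3822 - 4p = 3p - 1540 gives 5362 = 7p, so p = 766 and Q = 758.
The new curves are Qd = 3086 - 4p (demand) and Qs = 3p - 1924 (supply).
Equate the new curves: 3086 - 4p = 3p - 1924, giving 5010 = 7p, p = 5010/7 ≈ 715.7143, Q = 1562/7 ≈ 223.1429.
%Δp = (715.7143 − 766) / 766 × 100 = -6.56%.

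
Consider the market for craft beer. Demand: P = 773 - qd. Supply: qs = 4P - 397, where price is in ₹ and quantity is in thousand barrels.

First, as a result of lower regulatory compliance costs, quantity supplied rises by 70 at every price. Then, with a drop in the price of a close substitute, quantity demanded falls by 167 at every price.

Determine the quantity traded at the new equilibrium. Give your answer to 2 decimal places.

Initially, 773 - P = 4P - 397, so 1170 = 5P and P = 234, q = 539.
The new curves are qd = 606 - P (demand) and qs = 4P - 327 (supply).
Equate the new curves: 606 - P = 4P - 327, giving 933 = 5P, P = 186.6, q = 419.4.

419.40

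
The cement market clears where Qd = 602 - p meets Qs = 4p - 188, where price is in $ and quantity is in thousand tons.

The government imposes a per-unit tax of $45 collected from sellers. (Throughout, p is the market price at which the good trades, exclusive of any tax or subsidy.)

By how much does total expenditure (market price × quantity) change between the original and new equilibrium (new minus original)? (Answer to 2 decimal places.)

Initially, 602 - p = 4p - 188, so 790 = 5p and p = 158, Q = 444.
Since sellers keep the price net of the tax, the effective supply curve becomes Qs = 4p - 368.
Equate the new curves: 602 - p = 4p - 368, giving 970 = 5p, p = 194, Q = 408.
Expenditure moves from 158×444 = 70152 to 194×408 = 79152; change = +9000.00.

+9000.00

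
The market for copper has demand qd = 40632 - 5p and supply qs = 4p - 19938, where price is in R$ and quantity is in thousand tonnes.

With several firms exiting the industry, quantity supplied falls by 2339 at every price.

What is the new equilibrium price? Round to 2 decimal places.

6989.89

Initially, 40632 - 5p = 4p - 19938, so 60570 = 9p and p = 6730, q = 6982.
The shock moves the curves to qd = 40632 - 5p and qs = 4p - 22277.
Equate the new curves: 40632 - 5p = 4p - 22277, giving 62909 = 9p, p = 62909/9 ≈ 6989.8889, q = 51143/9 ≈ 5682.5556.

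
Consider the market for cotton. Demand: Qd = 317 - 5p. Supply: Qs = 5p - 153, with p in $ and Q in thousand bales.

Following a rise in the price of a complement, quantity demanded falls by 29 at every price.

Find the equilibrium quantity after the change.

67.5

Before the shock: 317 - 5p = 5p - 153 ⇒ 470 = 10p ⇒ p = 47, Q = 82.
The new curves are Qd = 288 - 5p (demand) and Qs = 5p - 153 (supply).
Equate the new curves: 288 - 5p = 5p - 153, giving 441 = 10p, p = 44.1, Q = 67.5.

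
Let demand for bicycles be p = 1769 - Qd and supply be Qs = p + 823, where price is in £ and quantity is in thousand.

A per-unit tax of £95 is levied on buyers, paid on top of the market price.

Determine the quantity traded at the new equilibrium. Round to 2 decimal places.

Before the shock: 1769 - p = p + 823 ⇒ 946 = 2p ⇒ p = 473, Q = 1296.
Since buyers pay the price plus the tax, the effective demand curve becomes Qd = 1674 - p.
New equilibrium: 1674 - p = p + 823 ⇒ 851 = 2p ⇒ p = 425.5, Q = 1248.5.

1248.50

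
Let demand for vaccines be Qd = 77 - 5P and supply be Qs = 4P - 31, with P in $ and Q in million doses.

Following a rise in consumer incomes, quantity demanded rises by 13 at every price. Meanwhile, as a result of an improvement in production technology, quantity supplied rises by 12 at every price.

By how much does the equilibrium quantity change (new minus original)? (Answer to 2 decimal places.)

+12.44

Before the shock: 77 - 5P = 4P - 31 ⇒ 108 = 9P ⇒ P = 12, Q = 17.
The shock moves the curves to Qd = 90 - 5P and Qs = 4P - 19.
New equilibrium: 90 - 5P = 4P - 19 ⇒ 109 = 9P ⇒ P = 109/9 ≈ 12.1111, Q = 265/9 ≈ 29.4444.
ΔQ = 29.4444 − 17 = +12.44.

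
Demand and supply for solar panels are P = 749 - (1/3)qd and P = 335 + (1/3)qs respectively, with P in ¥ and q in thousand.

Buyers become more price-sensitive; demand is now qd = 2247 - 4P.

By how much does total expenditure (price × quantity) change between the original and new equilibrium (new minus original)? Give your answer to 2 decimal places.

Initially, 2247 - 3P = 3P - 1005, so 3252 = 6P and P = 542, q = 621.
The new curves are qd = 2247 - 4P (demand) and qs = 3P - 1005 (supply).
Equate the new curves: 2247 - 4P = 3P - 1005, giving 3252 = 7P, P = 3252/7 ≈ 464.5714, q = 2721/7 ≈ 388.7143.
Expenditure moves from 542×621 = 336582 to 464.5714×388.7143 = 180585.5510; change = -155996.45.

-155996.45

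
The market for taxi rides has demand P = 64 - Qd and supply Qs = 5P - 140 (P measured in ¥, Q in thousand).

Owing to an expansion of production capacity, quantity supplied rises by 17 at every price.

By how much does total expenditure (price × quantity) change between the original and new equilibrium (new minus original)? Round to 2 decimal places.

Initially, 64 - P = 5P - 140, so 204 = 6P and P = 34, Q = 30.
The new curves are Qd = 64 - P (demand) and Qs = 5P - 123 (supply).
Clearing the new market: 64 - P = 5P - 123, so P = 187/6 ≈ 31.1667 and Q = 197/6 ≈ 32.8333.
Expenditure moves from 34×30 = 1020 to 31.1667×32.8333 = 1023.3056; change = +3.31.

+3.31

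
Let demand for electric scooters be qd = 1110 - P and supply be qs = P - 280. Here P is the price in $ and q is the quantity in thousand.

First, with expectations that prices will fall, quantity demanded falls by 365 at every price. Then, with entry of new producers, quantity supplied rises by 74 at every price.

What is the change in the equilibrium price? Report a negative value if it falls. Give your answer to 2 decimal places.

-219.50

Before the shock: 1110 - P = P - 280 ⇒ 1390 = 2P ⇒ P = 695, q = 415.
After the shift, demand is qd = 745 - P and supply is qs = P - 206.
Equate the new curves: 745 - P = P - 206, giving 951 = 2P, P = 475.5, q = 269.5.
ΔP = 475.5 − 695 = -219.50.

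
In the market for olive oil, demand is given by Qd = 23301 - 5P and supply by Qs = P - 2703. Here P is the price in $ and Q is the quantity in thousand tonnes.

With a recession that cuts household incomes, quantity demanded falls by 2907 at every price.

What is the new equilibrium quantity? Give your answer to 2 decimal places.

1146.50

Before the shock: 23301 - 5P = P - 2703 ⇒ 26004 = 6P ⇒ P = 4334, Q = 1631.
The shock moves the curves to Qd = 20394 - 5P and Qs = P - 2703.
Clearing the new market: 20394 - 5P = P - 2703, so P = 3849.5 and Q = 1146.5.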